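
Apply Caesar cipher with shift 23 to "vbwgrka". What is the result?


Caesar cipher: shift "vbwgrka" by 23
  'v' (pos 21) + 23 = pos 18 = 's'
  'b' (pos 1) + 23 = pos 24 = 'y'
  'w' (pos 22) + 23 = pos 19 = 't'
  'g' (pos 6) + 23 = pos 3 = 'd'
  'r' (pos 17) + 23 = pos 14 = 'o'
  'k' (pos 10) + 23 = pos 7 = 'h'
  'a' (pos 0) + 23 = pos 23 = 'x'
Result: sytdohx

sytdohx


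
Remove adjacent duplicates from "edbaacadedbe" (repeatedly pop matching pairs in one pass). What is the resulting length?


Input: edbaacadedbe
Stack-based adjacent duplicate removal:
  Read 'e': push. Stack: e
  Read 'd': push. Stack: ed
  Read 'b': push. Stack: edb
  Read 'a': push. Stack: edba
  Read 'a': matches stack top 'a' => pop. Stack: edb
  Read 'c': push. Stack: edbc
  Read 'a': push. Stack: edbca
  Read 'd': push. Stack: edbcad
  Read 'e': push. Stack: edbcade
  Read 'd': push. Stack: edbcaded
  Read 'b': push. Stack: edbcadedb
  Read 'e': push. Stack: edbcadedbe
Final stack: "edbcadedbe" (length 10)

10


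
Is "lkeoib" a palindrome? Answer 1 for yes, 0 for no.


Input: lkeoib
Reversed: bioekl
  Compare pos 0 ('l') with pos 5 ('b'): MISMATCH
  Compare pos 1 ('k') with pos 4 ('i'): MISMATCH
  Compare pos 2 ('e') with pos 3 ('o'): MISMATCH
Result: not a palindrome

0


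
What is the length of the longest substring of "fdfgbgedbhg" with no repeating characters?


Input: "fdfgbgedbhg"
Sliding window (track last position of each char):
  Position 0 ('f'): window [0,0] length 1 -- new best
  Position 1 ('d'): window [0,1] length 2 -- new best
  Position 2 ('f'): repeat (last at 0), move window start to 1
  Position 2 ('f'): window [1,2] length 2
  Position 3 ('g'): window [1,3] length 3 -- new best
  Position 4 ('b'): window [1,4] length 4 -- new best
  Position 5 ('g'): repeat (last at 3), move window start to 4
  Position 5 ('g'): window [4,5] length 2
  Position 6 ('e'): window [4,6] length 3
  Position 7 ('d'): window [4,7] length 4
  Position 8 ('b'): repeat (last at 4), move window start to 5
  Position 8 ('b'): window [5,8] length 4
  Position 9 ('h'): window [5,9] length 5 -- new best
  Position 10 ('g'): repeat (last at 5), move window start to 6
  Position 10 ('g'): window [6,10] length 5
Longest substring with no repeats: "gedbh" with length 5

5


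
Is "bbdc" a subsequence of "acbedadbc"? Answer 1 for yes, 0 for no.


Check if "bbdc" is a subsequence of "acbedadbc"
Greedy scan:
  Position 0 ('a'): no match needed
  Position 1 ('c'): no match needed
  Position 2 ('b'): matches sub[0] = 'b'
  Position 3 ('e'): no match needed
  Position 4 ('d'): no match needed
  Position 5 ('a'): no match needed
  Position 6 ('d'): no match needed
  Position 7 ('b'): matches sub[1] = 'b'
  Position 8 ('c'): no match needed
Only matched 2/4 characters => not a subsequence

0


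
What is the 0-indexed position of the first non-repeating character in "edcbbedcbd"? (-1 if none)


Input: edcbbedcbd
Character frequencies:
  'b': 3
  'c': 2
  'd': 3
  'e': 2
Scanning left to right for freq == 1:
  Position 0 ('e'): freq=2, skip
  Position 1 ('d'): freq=3, skip
  Position 2 ('c'): freq=2, skip
  Position 3 ('b'): freq=3, skip
  Position 4 ('b'): freq=3, skip
  Position 5 ('e'): freq=2, skip
  Position 6 ('d'): freq=3, skip
  Position 7 ('c'): freq=2, skip
  Position 8 ('b'): freq=3, skip
  Position 9 ('d'): freq=3, skip
  No unique character found => answer = -1

-1


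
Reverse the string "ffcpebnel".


Input: ffcpebnel
Reading characters right to left:
  Position 8: 'l'
  Position 7: 'e'
  Position 6: 'n'
  Position 5: 'b'
  Position 4: 'e'
  Position 3: 'p'
  Position 2: 'c'
  Position 1: 'f'
  Position 0: 'f'
Reversed: lenbepcff

lenbepcff


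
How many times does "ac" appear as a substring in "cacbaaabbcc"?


Searching for "ac" in "cacbaaabbcc"
Scanning each position:
  Position 0: "ca" => no
  Position 1: "ac" => MATCH
  Position 2: "cb" => no
  Position 3: "ba" => no
  Position 4: "aa" => no
  Position 5: "aa" => no
  Position 6: "ab" => no
  Position 7: "bb" => no
  Position 8: "bc" => no
  Position 9: "cc" => no
Total occurrences: 1

1


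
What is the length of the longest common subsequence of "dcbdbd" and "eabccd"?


LCS of "dcbdbd" and "eabccd"
DP table:
           e    a    b    c    c    d
      0    0    0    0    0    0    0
  d   0    0    0    0    0    0    1
  c   0    0    0    0    1    1    1
  b   0    0    0    1    1    1    1
  d   0    0    0    1    1    1    2
  b   0    0    0    1    1    1    2
  d   0    0    0    1    1    1    2
LCS length = dp[6][6] = 2

2


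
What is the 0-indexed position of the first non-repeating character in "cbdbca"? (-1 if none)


Input: cbdbca
Character frequencies:
  'a': 1
  'b': 2
  'c': 2
  'd': 1
Scanning left to right for freq == 1:
  Position 0 ('c'): freq=2, skip
  Position 1 ('b'): freq=2, skip
  Position 2 ('d'): unique! => answer = 2

2


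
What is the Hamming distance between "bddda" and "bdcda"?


Comparing "bddda" and "bdcda" position by position:
  Position 0: 'b' vs 'b' => same
  Position 1: 'd' vs 'd' => same
  Position 2: 'd' vs 'c' => differ
  Position 3: 'd' vs 'd' => same
  Position 4: 'a' vs 'a' => same
Total differences (Hamming distance): 1

1


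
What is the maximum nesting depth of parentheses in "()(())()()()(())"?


Input: "()(())()()()(())"
Tracking depth:
  Position 0 '(': depth becomes 1
  Position 1 ')': depth becomes 0
  Position 2 '(': depth becomes 1
  Position 3 '(': depth becomes 2
  Position 4 ')': depth becomes 1
  Position 5 ')': depth becomes 0
  Position 6 '(': depth becomes 1
  Position 7 ')': depth becomes 0
  Position 8 '(': depth becomes 1
  Position 9 ')': depth becomes 0
  Position 10 '(': depth becomes 1
  Position 11 ')': depth becomes 0
  Position 12 '(': depth becomes 1
  Position 13 '(': depth becomes 2
  Position 14 ')': depth becomes 1
  Position 15 ')': depth becomes 0
Maximum depth reached: 2

2


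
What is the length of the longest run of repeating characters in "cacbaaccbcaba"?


Input: "cacbaaccbcaba"
Scanning for longest run:
  Position 1 ('a'): new char, reset run to 1
  Position 2 ('c'): new char, reset run to 1
  Position 3 ('b'): new char, reset run to 1
  Position 4 ('a'): new char, reset run to 1
  Position 5 ('a'): continues run of 'a', length=2
  Position 6 ('c'): new char, reset run to 1
  Position 7 ('c'): continues run of 'c', length=2
  Position 8 ('b'): new char, reset run to 1
  Position 9 ('c'): new char, reset run to 1
  Position 10 ('a'): new char, reset run to 1
  Position 11 ('b'): new char, reset run to 1
  Position 12 ('a'): new char, reset run to 1
Longest run: 'a' with length 2

2


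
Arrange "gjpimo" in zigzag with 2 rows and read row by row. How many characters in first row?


Zigzag "gjpimo" into 2 rows:
Placing characters:
  'g' => row 0
  'j' => row 1
  'p' => row 0
  'i' => row 1
  'm' => row 0
  'o' => row 1
Rows:
  Row 0: "gpm"
  Row 1: "jio"
First row length: 3

3


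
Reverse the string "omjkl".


Input: omjkl
Reading characters right to left:
  Position 4: 'l'
  Position 3: 'k'
  Position 2: 'j'
  Position 1: 'm'
  Position 0: 'o'
Reversed: lkjmo

lkjmo


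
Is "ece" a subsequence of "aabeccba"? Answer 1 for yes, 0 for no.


Check if "ece" is a subsequence of "aabeccba"
Greedy scan:
  Position 0 ('a'): no match needed
  Position 1 ('a'): no match needed
  Position 2 ('b'): no match needed
  Position 3 ('e'): matches sub[0] = 'e'
  Position 4 ('c'): matches sub[1] = 'c'
  Position 5 ('c'): no match needed
  Position 6 ('b'): no match needed
  Position 7 ('a'): no match needed
Only matched 2/3 characters => not a subsequence

0


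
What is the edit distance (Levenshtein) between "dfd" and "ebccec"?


Computing edit distance: "dfd" -> "ebccec"
DP table:
           e    b    c    c    e    c
      0    1    2    3    4    5    6
  d   1    1    2    3    4    5    6
  f   2    2    2    3    4    5    6
  d   3    3    3    3    4    5    6
Edit distance = dp[3][6] = 6

6


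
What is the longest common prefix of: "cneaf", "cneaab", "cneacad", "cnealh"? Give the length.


Words: cneaf, cneaab, cneacad, cnealh
  Position 0: all 'c' => match
  Position 1: all 'n' => match
  Position 2: all 'e' => match
  Position 3: all 'a' => match
  Position 4: ('f', 'a', 'c', 'l') => mismatch, stop
LCP = "cnea" (length 4)

4


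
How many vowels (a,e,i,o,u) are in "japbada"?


Input: japbada
Checking each character:
  'j' at position 0: consonant
  'a' at position 1: vowel (running total: 1)
  'p' at position 2: consonant
  'b' at position 3: consonant
  'a' at position 4: vowel (running total: 2)
  'd' at position 5: consonant
  'a' at position 6: vowel (running total: 3)
Total vowels: 3

3


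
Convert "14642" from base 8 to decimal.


Input: "14642" in base 8
Positional expansion:
  Digit '1' (value 1) x 8^4 = 4096
  Digit '4' (value 4) x 8^3 = 2048
  Digit '6' (value 6) x 8^2 = 384
  Digit '4' (value 4) x 8^1 = 32
  Digit '2' (value 2) x 8^0 = 2
Sum = 6562

6562


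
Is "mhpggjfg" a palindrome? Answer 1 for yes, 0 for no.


Input: mhpggjfg
Reversed: gfjggphm
  Compare pos 0 ('m') with pos 7 ('g'): MISMATCH
  Compare pos 1 ('h') with pos 6 ('f'): MISMATCH
  Compare pos 2 ('p') with pos 5 ('j'): MISMATCH
  Compare pos 3 ('g') with pos 4 ('g'): match
Result: not a palindrome

0


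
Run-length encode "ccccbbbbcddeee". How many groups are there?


Input: ccccbbbbcddeee
Scanning for consecutive runs:
  Group 1: 'c' x 4 (positions 0-3)
  Group 2: 'b' x 4 (positions 4-7)
  Group 3: 'c' x 1 (positions 8-8)
  Group 4: 'd' x 2 (positions 9-10)
  Group 5: 'e' x 3 (positions 11-13)
Total groups: 5

5


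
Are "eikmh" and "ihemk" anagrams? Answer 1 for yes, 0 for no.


Strings: "eikmh", "ihemk"
Sorted first:  ehikm
Sorted second: ehikm
Sorted forms match => anagrams

1


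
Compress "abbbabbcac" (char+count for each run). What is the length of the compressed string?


Input: abbbabbcac
Runs:
  'a' x 1 => "a1"
  'b' x 3 => "b3"
  'a' x 1 => "a1"
  'b' x 2 => "b2"
  'c' x 1 => "c1"
  'a' x 1 => "a1"
  'c' x 1 => "c1"
Compressed: "a1b3a1b2c1a1c1"
Compressed length: 14

14


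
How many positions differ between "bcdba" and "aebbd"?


Comparing "bcdba" and "aebbd" position by position:
  Position 0: 'b' vs 'a' => DIFFER
  Position 1: 'c' vs 'e' => DIFFER
  Position 2: 'd' vs 'b' => DIFFER
  Position 3: 'b' vs 'b' => same
  Position 4: 'a' vs 'd' => DIFFER
Positions that differ: 4

4


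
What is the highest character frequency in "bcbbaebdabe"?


Input: bcbbaebdabe
Character counts:
  'a': 2
  'b': 5
  'c': 1
  'd': 1
  'e': 2
Maximum frequency: 5

5


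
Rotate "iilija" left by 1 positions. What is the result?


Input: "iilija", rotate left by 1
First 1 characters: "i"
Remaining characters: "ilija"
Concatenate remaining + first: "ilija" + "i" = "ilijai"

ilijai


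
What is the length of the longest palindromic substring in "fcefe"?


Input: "fcefe"
Checking substrings for palindromes:
  [2:5] "efe" (len 3) => palindrome
Longest palindromic substring: "efe" with length 3

3


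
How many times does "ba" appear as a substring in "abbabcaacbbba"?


Searching for "ba" in "abbabcaacbbba"
Scanning each position:
  Position 0: "ab" => no
  Position 1: "bb" => no
  Position 2: "ba" => MATCH
  Position 3: "ab" => no
  Position 4: "bc" => no
  Position 5: "ca" => no
  Position 6: "aa" => no
  Position 7: "ac" => no
  Position 8: "cb" => no
  Position 9: "bb" => no
  Position 10: "bb" => no
  Position 11: "ba" => MATCH
Total occurrences: 2

2


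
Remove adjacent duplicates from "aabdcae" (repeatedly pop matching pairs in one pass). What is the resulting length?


Input: aabdcae
Stack-based adjacent duplicate removal:
  Read 'a': push. Stack: a
  Read 'a': matches stack top 'a' => pop. Stack: (empty)
  Read 'b': push. Stack: b
  Read 'd': push. Stack: bd
  Read 'c': push. Stack: bdc
  Read 'a': push. Stack: bdca
  Read 'e': push. Stack: bdcae
Final stack: "bdcae" (length 5)

5


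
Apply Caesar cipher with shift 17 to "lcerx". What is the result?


Caesar cipher: shift "lcerx" by 17
  'l' (pos 11) + 17 = pos 2 = 'c'
  'c' (pos 2) + 17 = pos 19 = 't'
  'e' (pos 4) + 17 = pos 21 = 'v'
  'r' (pos 17) + 17 = pos 8 = 'i'
  'x' (pos 23) + 17 = pos 14 = 'o'
Result: ctvio

ctvio


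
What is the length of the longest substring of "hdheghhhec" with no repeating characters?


Input: "hdheghhhec"
Sliding window (track last position of each char):
  Position 0 ('h'): window [0,0] length 1 -- new best
  Position 1 ('d'): window [0,1] length 2 -- new best
  Position 2 ('h'): repeat (last at 0), move window start to 1
  Position 2 ('h'): window [1,2] length 2
  Position 3 ('e'): window [1,3] length 3 -- new best
  Position 4 ('g'): window [1,4] length 4 -- new best
  Position 5 ('h'): repeat (last at 2), move window start to 3
  Position 5 ('h'): window [3,5] length 3
  Position 6 ('h'): repeat (last at 5), move window start to 6
  Position 6 ('h'): window [6,6] length 1
  Position 7 ('h'): repeat (last at 6), move window start to 7
  Position 7 ('h'): window [7,7] length 1
  Position 8 ('e'): window [7,8] length 2
  Position 9 ('c'): window [7,9] length 3
Longest substring with no repeats: "dheg" with length 4

4


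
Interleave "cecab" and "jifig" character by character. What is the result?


Interleaving "cecab" and "jifig":
  Position 0: 'c' from first, 'j' from second => "cj"
  Position 1: 'e' from first, 'i' from second => "ei"
  Position 2: 'c' from first, 'f' from second => "cf"
  Position 3: 'a' from first, 'i' from second => "ai"
  Position 4: 'b' from first, 'g' from second => "bg"
Result: cjeicfaibg

cjeicfaibg


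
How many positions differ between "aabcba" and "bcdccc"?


Comparing "aabcba" and "bcdccc" position by position:
  Position 0: 'a' vs 'b' => DIFFER
  Position 1: 'a' vs 'c' => DIFFER
  Position 2: 'b' vs 'd' => DIFFER
  Position 3: 'c' vs 'c' => same
  Position 4: 'b' vs 'c' => DIFFER
  Position 5: 'a' vs 'c' => DIFFER
Positions that differ: 5

5


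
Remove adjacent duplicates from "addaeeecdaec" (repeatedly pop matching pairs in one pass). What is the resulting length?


Input: addaeeecdaec
Stack-based adjacent duplicate removal:
  Read 'a': push. Stack: a
  Read 'd': push. Stack: ad
  Read 'd': matches stack top 'd' => pop. Stack: a
  Read 'a': matches stack top 'a' => pop. Stack: (empty)
  Read 'e': push. Stack: e
  Read 'e': matches stack top 'e' => pop. Stack: (empty)
  Read 'e': push. Stack: e
  Read 'c': push. Stack: ec
  Read 'd': push. Stack: ecd
  Read 'a': push. Stack: ecda
  Read 'e': push. Stack: ecdae
  Read 'c': push. Stack: ecdaec
Final stack: "ecdaec" (length 6)

6


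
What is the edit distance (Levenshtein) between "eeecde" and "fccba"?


Computing edit distance: "eeecde" -> "fccba"
DP table:
           f    c    c    b    a
      0    1    2    3    4    5
  e   1    1    2    3    4    5
  e   2    2    2    3    4    5
  e   3    3    3    3    4    5
  c   4    4    3    3    4    5
  d   5    5    4    4    4    5
  e   6    6    5    5    5    5
Edit distance = dp[6][5] = 5

5


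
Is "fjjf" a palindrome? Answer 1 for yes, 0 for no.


Input: fjjf
Reversed: fjjf
  Compare pos 0 ('f') with pos 3 ('f'): match
  Compare pos 1 ('j') with pos 2 ('j'): match
Result: palindrome

1


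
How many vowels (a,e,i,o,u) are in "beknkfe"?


Input: beknkfe
Checking each character:
  'b' at position 0: consonant
  'e' at position 1: vowel (running total: 1)
  'k' at position 2: consonant
  'n' at position 3: consonant
  'k' at position 4: consonant
  'f' at position 5: consonant
  'e' at position 6: vowel (running total: 2)
Total vowels: 2

2


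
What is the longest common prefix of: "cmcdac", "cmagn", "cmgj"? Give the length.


Words: cmcdac, cmagn, cmgj
  Position 0: all 'c' => match
  Position 1: all 'm' => match
  Position 2: ('c', 'a', 'g') => mismatch, stop
LCP = "cm" (length 2)

2


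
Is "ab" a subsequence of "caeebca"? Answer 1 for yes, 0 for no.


Check if "ab" is a subsequence of "caeebca"
Greedy scan:
  Position 0 ('c'): no match needed
  Position 1 ('a'): matches sub[0] = 'a'
  Position 2 ('e'): no match needed
  Position 3 ('e'): no match needed
  Position 4 ('b'): matches sub[1] = 'b'
  Position 5 ('c'): no match needed
  Position 6 ('a'): no match needed
All 2 characters matched => is a subsequence

1


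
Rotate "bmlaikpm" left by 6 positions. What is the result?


Input: "bmlaikpm", rotate left by 6
First 6 characters: "bmlaik"
Remaining characters: "pm"
Concatenate remaining + first: "pm" + "bmlaik" = "pmbmlaik"

pmbmlaik


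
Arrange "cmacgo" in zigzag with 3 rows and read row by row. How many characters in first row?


Zigzag "cmacgo" into 3 rows:
Placing characters:
  'c' => row 0
  'm' => row 1
  'a' => row 2
  'c' => row 1
  'g' => row 0
  'o' => row 1
Rows:
  Row 0: "cg"
  Row 1: "mco"
  Row 2: "a"
First row length: 2

2


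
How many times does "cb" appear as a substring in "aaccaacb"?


Searching for "cb" in "aaccaacb"
Scanning each position:
  Position 0: "aa" => no
  Position 1: "ac" => no
  Position 2: "cc" => no
  Position 3: "ca" => no
  Position 4: "aa" => no
  Position 5: "ac" => no
  Position 6: "cb" => MATCH
Total occurrences: 1

1


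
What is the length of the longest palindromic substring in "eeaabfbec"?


Input: "eeaabfbec"
Checking substrings for palindromes:
  [4:7] "bfb" (len 3) => palindrome
  [0:2] "ee" (len 2) => palindrome
  [2:4] "aa" (len 2) => palindrome
Longest palindromic substring: "bfb" with length 3

3


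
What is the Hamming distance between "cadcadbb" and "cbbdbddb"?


Comparing "cadcadbb" and "cbbdbddb" position by position:
  Position 0: 'c' vs 'c' => same
  Position 1: 'a' vs 'b' => differ
  Position 2: 'd' vs 'b' => differ
  Position 3: 'c' vs 'd' => differ
  Position 4: 'a' vs 'b' => differ
  Position 5: 'd' vs 'd' => same
  Position 6: 'b' vs 'd' => differ
  Position 7: 'b' vs 'b' => same
Total differences (Hamming distance): 5

5


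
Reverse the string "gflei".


Input: gflei
Reading characters right to left:
  Position 4: 'i'
  Position 3: 'e'
  Position 2: 'l'
  Position 1: 'f'
  Position 0: 'g'
Reversed: ielfg

ielfg


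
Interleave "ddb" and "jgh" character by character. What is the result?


Interleaving "ddb" and "jgh":
  Position 0: 'd' from first, 'j' from second => "dj"
  Position 1: 'd' from first, 'g' from second => "dg"
  Position 2: 'b' from first, 'h' from second => "bh"
Result: djdgbh

djdgbh


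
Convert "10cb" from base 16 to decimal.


Input: "10cb" in base 16
Positional expansion:
  Digit '1' (value 1) x 16^3 = 4096
  Digit '0' (value 0) x 16^2 = 0
  Digit 'c' (value 12) x 16^1 = 192
  Digit 'b' (value 11) x 16^0 = 11
Sum = 4299

4299


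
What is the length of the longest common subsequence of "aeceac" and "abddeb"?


LCS of "aeceac" and "abddeb"
DP table:
           a    b    d    d    e    b
      0    0    0    0    0    0    0
  a   0    1    1    1    1    1    1
  e   0    1    1    1    1    2    2
  c   0    1    1    1    1    2    2
  e   0    1    1    1    1    2    2
  a   0    1    1    1    1    2    2
  c   0    1    1    1    1    2    2
LCS length = dp[6][6] = 2

2


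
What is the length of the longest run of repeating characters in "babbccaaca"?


Input: "babbccaaca"
Scanning for longest run:
  Position 1 ('a'): new char, reset run to 1
  Position 2 ('b'): new char, reset run to 1
  Position 3 ('b'): continues run of 'b', length=2
  Position 4 ('c'): new char, reset run to 1
  Position 5 ('c'): continues run of 'c', length=2
  Position 6 ('a'): new char, reset run to 1
  Position 7 ('a'): continues run of 'a', length=2
  Position 8 ('c'): new char, reset run to 1
  Position 9 ('a'): new char, reset run to 1
Longest run: 'b' with length 2

2


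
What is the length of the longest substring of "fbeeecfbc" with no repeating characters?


Input: "fbeeecfbc"
Sliding window (track last position of each char):
  Position 0 ('f'): window [0,0] length 1 -- new best
  Position 1 ('b'): window [0,1] length 2 -- new best
  Position 2 ('e'): window [0,2] length 3 -- new best
  Position 3 ('e'): repeat (last at 2), move window start to 3
  Position 3 ('e'): window [3,3] length 1
  Position 4 ('e'): repeat (last at 3), move window start to 4
  Position 4 ('e'): window [4,4] length 1
  Position 5 ('c'): window [4,5] length 2
  Position 6 ('f'): window [4,6] length 3
  Position 7 ('b'): window [4,7] length 4 -- new best
  Position 8 ('c'): repeat (last at 5), move window start to 6
  Position 8 ('c'): window [6,8] length 3
Longest substring with no repeats: "ecfb" with length 4

4


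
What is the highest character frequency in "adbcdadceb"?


Input: adbcdadceb
Character counts:
  'a': 2
  'b': 2
  'c': 2
  'd': 3
  'e': 1
Maximum frequency: 3

3


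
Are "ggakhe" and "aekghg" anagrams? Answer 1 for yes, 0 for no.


Strings: "ggakhe", "aekghg"
Sorted first:  aegghk
Sorted second: aegghk
Sorted forms match => anagrams

1


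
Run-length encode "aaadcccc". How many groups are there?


Input: aaadcccc
Scanning for consecutive runs:
  Group 1: 'a' x 3 (positions 0-2)
  Group 2: 'd' x 1 (positions 3-3)
  Group 3: 'c' x 4 (positions 4-7)
Total groups: 3

3


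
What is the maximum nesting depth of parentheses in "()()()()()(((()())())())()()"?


Input: "()()()()()(((()())())())()()"
Tracking depth:
  Position 0 '(': depth becomes 1
  Position 1 ')': depth becomes 0
  Position 2 '(': depth becomes 1
  Position 3 ')': depth becomes 0
  Position 4 '(': depth becomes 1
  Position 5 ')': depth becomes 0
  Position 6 '(': depth becomes 1
  Position 7 ')': depth becomes 0
  Position 8 '(': depth becomes 1
  Position 9 ')': depth becomes 0
  Position 10 '(': depth becomes 1
  Position 11 '(': depth becomes 2
  Position 12 '(': depth becomes 3
  Position 13 '(': depth becomes 4
  Position 14 ')': depth becomes 3
  Position 15 '(': depth becomes 4
  Position 16 ')': depth becomes 3
  Position 17 ')': depth becomes 2
  Position 18 '(': depth becomes 3
  Position 19 ')': depth becomes 2
  Position 20 ')': depth becomes 1
  Position 21 '(': depth becomes 2
  Position 22 ')': depth becomes 1
  Position 23 ')': depth becomes 0
  Position 24 '(': depth becomes 1
  Position 25 ')': depth becomes 0
  Position 26 '(': depth becomes 1
  Position 27 ')': depth becomes 0
Maximum depth reached: 4

4


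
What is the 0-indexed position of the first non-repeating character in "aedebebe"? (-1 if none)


Input: aedebebe
Character frequencies:
  'a': 1
  'b': 2
  'd': 1
  'e': 4
Scanning left to right for freq == 1:
  Position 0 ('a'): unique! => answer = 0

0


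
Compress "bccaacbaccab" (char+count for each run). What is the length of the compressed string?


Input: bccaacbaccab
Runs:
  'b' x 1 => "b1"
  'c' x 2 => "c2"
  'a' x 2 => "a2"
  'c' x 1 => "c1"
  'b' x 1 => "b1"
  'a' x 1 => "a1"
  'c' x 2 => "c2"
  'a' x 1 => "a1"
  'b' x 1 => "b1"
Compressed: "b1c2a2c1b1a1c2a1b1"
Compressed length: 18

18


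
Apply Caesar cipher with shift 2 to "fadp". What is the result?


Caesar cipher: shift "fadp" by 2
  'f' (pos 5) + 2 = pos 7 = 'h'
  'a' (pos 0) + 2 = pos 2 = 'c'
  'd' (pos 3) + 2 = pos 5 = 'f'
  'p' (pos 15) + 2 = pos 17 = 'r'
Result: hcfr

hcfr


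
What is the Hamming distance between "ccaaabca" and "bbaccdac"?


Comparing "ccaaabca" and "bbaccdac" position by position:
  Position 0: 'c' vs 'b' => differ
  Position 1: 'c' vs 'b' => differ
  Position 2: 'a' vs 'a' => same
  Position 3: 'a' vs 'c' => differ
  Position 4: 'a' vs 'c' => differ
  Position 5: 'b' vs 'd' => differ
  Position 6: 'c' vs 'a' => differ
  Position 7: 'a' vs 'c' => differ
Total differences (Hamming distance): 7

7


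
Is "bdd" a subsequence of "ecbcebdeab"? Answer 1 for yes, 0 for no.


Check if "bdd" is a subsequence of "ecbcebdeab"
Greedy scan:
  Position 0 ('e'): no match needed
  Position 1 ('c'): no match needed
  Position 2 ('b'): matches sub[0] = 'b'
  Position 3 ('c'): no match needed
  Position 4 ('e'): no match needed
  Position 5 ('b'): no match needed
  Position 6 ('d'): matches sub[1] = 'd'
  Position 7 ('e'): no match needed
  Position 8 ('a'): no match needed
  Position 9 ('b'): no match needed
Only matched 2/3 characters => not a subsequence

0


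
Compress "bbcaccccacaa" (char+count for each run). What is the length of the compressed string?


Input: bbcaccccacaa
Runs:
  'b' x 2 => "b2"
  'c' x 1 => "c1"
  'a' x 1 => "a1"
  'c' x 4 => "c4"
  'a' x 1 => "a1"
  'c' x 1 => "c1"
  'a' x 2 => "a2"
Compressed: "b2c1a1c4a1c1a2"
Compressed length: 14

14


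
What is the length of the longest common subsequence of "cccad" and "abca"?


LCS of "cccad" and "abca"
DP table:
           a    b    c    a
      0    0    0    0    0
  c   0    0    0    1    1
  c   0    0    0    1    1
  c   0    0    0    1    1
  a   0    1    1    1    2
  d   0    1    1    1    2
LCS length = dp[5][4] = 2

2


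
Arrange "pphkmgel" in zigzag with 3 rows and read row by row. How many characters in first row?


Zigzag "pphkmgel" into 3 rows:
Placing characters:
  'p' => row 0
  'p' => row 1
  'h' => row 2
  'k' => row 1
  'm' => row 0
  'g' => row 1
  'e' => row 2
  'l' => row 1
Rows:
  Row 0: "pm"
  Row 1: "pkgl"
  Row 2: "he"
First row length: 2

2


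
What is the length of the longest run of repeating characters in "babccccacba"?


Input: "babccccacba"
Scanning for longest run:
  Position 1 ('a'): new char, reset run to 1
  Position 2 ('b'): new char, reset run to 1
  Position 3 ('c'): new char, reset run to 1
  Position 4 ('c'): continues run of 'c', length=2
  Position 5 ('c'): continues run of 'c', length=3
  Position 6 ('c'): continues run of 'c', length=4
  Position 7 ('a'): new char, reset run to 1
  Position 8 ('c'): new char, reset run to 1
  Position 9 ('b'): new char, reset run to 1
  Position 10 ('a'): new char, reset run to 1
Longest run: 'c' with length 4

4


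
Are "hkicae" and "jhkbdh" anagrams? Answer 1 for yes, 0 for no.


Strings: "hkicae", "jhkbdh"
Sorted first:  acehik
Sorted second: bdhhjk
Differ at position 0: 'a' vs 'b' => not anagrams

0


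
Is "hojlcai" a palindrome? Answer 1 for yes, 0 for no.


Input: hojlcai
Reversed: iacljoh
  Compare pos 0 ('h') with pos 6 ('i'): MISMATCH
  Compare pos 1 ('o') with pos 5 ('a'): MISMATCH
  Compare pos 2 ('j') with pos 4 ('c'): MISMATCH
Result: not a palindrome

0


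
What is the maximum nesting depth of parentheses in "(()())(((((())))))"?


Input: "(()())(((((())))))"
Tracking depth:
  Position 0 '(': depth becomes 1
  Position 1 '(': depth becomes 2
  Position 2 ')': depth becomes 1
  Position 3 '(': depth becomes 2
  Position 4 ')': depth becomes 1
  Position 5 ')': depth becomes 0
  Position 6 '(': depth becomes 1
  Position 7 '(': depth becomes 2
  Position 8 '(': depth becomes 3
  Position 9 '(': depth becomes 4
  Position 10 '(': depth becomes 5
  Position 11 '(': depth becomes 6
  Position 12 ')': depth becomes 5
  Position 13 ')': depth becomes 4
  Position 14 ')': depth becomes 3
  Position 15 ')': depth becomes 2
  Position 16 ')': depth becomes 1
  Position 17 ')': depth becomes 0
Maximum depth reached: 6

6


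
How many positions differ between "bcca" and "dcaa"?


Comparing "bcca" and "dcaa" position by position:
  Position 0: 'b' vs 'd' => DIFFER
  Position 1: 'c' vs 'c' => same
  Position 2: 'c' vs 'a' => DIFFER
  Position 3: 'a' vs 'a' => same
Positions that differ: 2

2


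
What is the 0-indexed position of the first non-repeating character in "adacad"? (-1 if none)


Input: adacad
Character frequencies:
  'a': 3
  'c': 1
  'd': 2
Scanning left to right for freq == 1:
  Position 0 ('a'): freq=3, skip
  Position 1 ('d'): freq=2, skip
  Position 2 ('a'): freq=3, skip
  Position 3 ('c'): unique! => answer = 3

3


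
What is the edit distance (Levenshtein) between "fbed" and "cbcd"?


Computing edit distance: "fbed" -> "cbcd"
DP table:
           c    b    c    d
      0    1    2    3    4
  f   1    1    2    3    4
  b   2    2    1    2    3
  e   3    3    2    2    3
  d   4    4    3    3    2
Edit distance = dp[4][4] = 2

2


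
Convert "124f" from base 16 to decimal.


Input: "124f" in base 16
Positional expansion:
  Digit '1' (value 1) x 16^3 = 4096
  Digit '2' (value 2) x 16^2 = 512
  Digit '4' (value 4) x 16^1 = 64
  Digit 'f' (value 15) x 16^0 = 15
Sum = 4687

4687


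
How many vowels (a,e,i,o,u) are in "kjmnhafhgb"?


Input: kjmnhafhgb
Checking each character:
  'k' at position 0: consonant
  'j' at position 1: consonant
  'm' at position 2: consonant
  'n' at position 3: consonant
  'h' at position 4: consonant
  'a' at position 5: vowel (running total: 1)
  'f' at position 6: consonant
  'h' at position 7: consonant
  'g' at position 8: consonant
  'b' at position 9: consonant
Total vowels: 1

1


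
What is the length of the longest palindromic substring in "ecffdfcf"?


Input: "ecffdfcf"
Checking substrings for palindromes:
  [3:6] "fdf" (len 3) => palindrome
  [5:8] "fcf" (len 3) => palindrome
  [2:4] "ff" (len 2) => palindrome
Longest palindromic substring: "fdf" with length 3

3


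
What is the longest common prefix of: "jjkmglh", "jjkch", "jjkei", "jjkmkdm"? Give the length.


Words: jjkmglh, jjkch, jjkei, jjkmkdm
  Position 0: all 'j' => match
  Position 1: all 'j' => match
  Position 2: all 'k' => match
  Position 3: ('m', 'c', 'e', 'm') => mismatch, stop
LCP = "jjk" (length 3)

3


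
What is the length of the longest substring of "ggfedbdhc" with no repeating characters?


Input: "ggfedbdhc"
Sliding window (track last position of each char):
  Position 0 ('g'): window [0,0] length 1 -- new best
  Position 1 ('g'): repeat (last at 0), move window start to 1
  Position 1 ('g'): window [1,1] length 1
  Position 2 ('f'): window [1,2] length 2 -- new best
  Position 3 ('e'): window [1,3] length 3 -- new best
  Position 4 ('d'): window [1,4] length 4 -- new best
  Position 5 ('b'): window [1,5] length 5 -- new best
  Position 6 ('d'): repeat (last at 4), move window start to 5
  Position 6 ('d'): window [5,6] length 2
  Position 7 ('h'): window [5,7] length 3
  Position 8 ('c'): window [5,8] length 4
Longest substring with no repeats: "gfedb" with length 5

5


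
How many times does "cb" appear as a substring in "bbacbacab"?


Searching for "cb" in "bbacbacab"
Scanning each position:
  Position 0: "bb" => no
  Position 1: "ba" => no
  Position 2: "ac" => no
  Position 3: "cb" => MATCH
  Position 4: "ba" => no
  Position 5: "ac" => no
  Position 6: "ca" => no
  Position 7: "ab" => no
Total occurrences: 1

1


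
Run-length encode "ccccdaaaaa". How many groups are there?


Input: ccccdaaaaa
Scanning for consecutive runs:
  Group 1: 'c' x 4 (positions 0-3)
  Group 2: 'd' x 1 (positions 4-4)
  Group 3: 'a' x 5 (positions 5-9)
Total groups: 3

3


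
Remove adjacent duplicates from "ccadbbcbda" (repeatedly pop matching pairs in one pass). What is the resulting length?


Input: ccadbbcbda
Stack-based adjacent duplicate removal:
  Read 'c': push. Stack: c
  Read 'c': matches stack top 'c' => pop. Stack: (empty)
  Read 'a': push. Stack: a
  Read 'd': push. Stack: ad
  Read 'b': push. Stack: adb
  Read 'b': matches stack top 'b' => pop. Stack: ad
  Read 'c': push. Stack: adc
  Read 'b': push. Stack: adcb
  Read 'd': push. Stack: adcbd
  Read 'a': push. Stack: adcbda
Final stack: "adcbda" (length 6)

6


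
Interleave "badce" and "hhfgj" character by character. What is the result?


Interleaving "badce" and "hhfgj":
  Position 0: 'b' from first, 'h' from second => "bh"
  Position 1: 'a' from first, 'h' from second => "ah"
  Position 2: 'd' from first, 'f' from second => "df"
  Position 3: 'c' from first, 'g' from second => "cg"
  Position 4: 'e' from first, 'j' from second => "ej"
Result: bhahdfcgej

bhahdfcgej


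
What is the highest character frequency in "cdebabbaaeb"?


Input: cdebabbaaeb
Character counts:
  'a': 3
  'b': 4
  'c': 1
  'd': 1
  'e': 2
Maximum frequency: 4

4


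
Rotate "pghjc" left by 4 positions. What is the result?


Input: "pghjc", rotate left by 4
First 4 characters: "pghj"
Remaining characters: "c"
Concatenate remaining + first: "c" + "pghj" = "cpghj"

cpghj


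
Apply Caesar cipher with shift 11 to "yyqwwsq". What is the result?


Caesar cipher: shift "yyqwwsq" by 11
  'y' (pos 24) + 11 = pos 9 = 'j'
  'y' (pos 24) + 11 = pos 9 = 'j'
  'q' (pos 16) + 11 = pos 1 = 'b'
  'w' (pos 22) + 11 = pos 7 = 'h'
  'w' (pos 22) + 11 = pos 7 = 'h'
  's' (pos 18) + 11 = pos 3 = 'd'
  'q' (pos 16) + 11 = pos 1 = 'b'
Result: jjbhhdb

jjbhhdb


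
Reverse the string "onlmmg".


Input: onlmmg
Reading characters right to left:
  Position 5: 'g'
  Position 4: 'm'
  Position 3: 'm'
  Position 2: 'l'
  Position 1: 'n'
  Position 0: 'o'
Reversed: gmmlno

gmmlno


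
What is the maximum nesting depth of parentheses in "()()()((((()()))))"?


Input: "()()()((((()()))))"
Tracking depth:
  Position 0 '(': depth becomes 1
  Position 1 ')': depth becomes 0
  Position 2 '(': depth becomes 1
  Position 3 ')': depth becomes 0
  Position 4 '(': depth becomes 1
  Position 5 ')': depth becomes 0
  Position 6 '(': depth becomes 1
  Position 7 '(': depth becomes 2
  Position 8 '(': depth becomes 3
  Position 9 '(': depth becomes 4
  Position 10 '(': depth becomes 5
  Position 11 ')': depth becomes 4
  Position 12 '(': depth becomes 5
  Position 13 ')': depth becomes 4
  Position 14 ')': depth becomes 3
  Position 15 ')': depth becomes 2
  Position 16 ')': depth becomes 1
  Position 17 ')': depth becomes 0
Maximum depth reached: 5

5


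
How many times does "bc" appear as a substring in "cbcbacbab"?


Searching for "bc" in "cbcbacbab"
Scanning each position:
  Position 0: "cb" => no
  Position 1: "bc" => MATCH
  Position 2: "cb" => no
  Position 3: "ba" => no
  Position 4: "ac" => no
  Position 5: "cb" => no
  Position 6: "ba" => no
  Position 7: "ab" => no
Total occurrences: 1

1


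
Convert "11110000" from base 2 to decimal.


Input: "11110000" in base 2
Positional expansion:
  Digit '1' (value 1) x 2^7 = 128
  Digit '1' (value 1) x 2^6 = 64
  Digit '1' (value 1) x 2^5 = 32
  Digit '1' (value 1) x 2^4 = 16
  Digit '0' (value 0) x 2^3 = 0
  Digit '0' (value 0) x 2^2 = 0
  Digit '0' (value 0) x 2^1 = 0
  Digit '0' (value 0) x 2^0 = 0
Sum = 240

240


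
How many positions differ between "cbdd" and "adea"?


Comparing "cbdd" and "adea" position by position:
  Position 0: 'c' vs 'a' => DIFFER
  Position 1: 'b' vs 'd' => DIFFER
  Position 2: 'd' vs 'e' => DIFFER
  Position 3: 'd' vs 'a' => DIFFER
Positions that differ: 4

4


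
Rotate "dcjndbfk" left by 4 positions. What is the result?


Input: "dcjndbfk", rotate left by 4
First 4 characters: "dcjn"
Remaining characters: "dbfk"
Concatenate remaining + first: "dbfk" + "dcjn" = "dbfkdcjn"

dbfkdcjn


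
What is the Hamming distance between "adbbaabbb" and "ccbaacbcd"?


Comparing "adbbaabbb" and "ccbaacbcd" position by position:
  Position 0: 'a' vs 'c' => differ
  Position 1: 'd' vs 'c' => differ
  Position 2: 'b' vs 'b' => same
  Position 3: 'b' vs 'a' => differ
  Position 4: 'a' vs 'a' => same
  Position 5: 'a' vs 'c' => differ
  Position 6: 'b' vs 'b' => same
  Position 7: 'b' vs 'c' => differ
  Position 8: 'b' vs 'd' => differ
Total differences (Hamming distance): 6

6


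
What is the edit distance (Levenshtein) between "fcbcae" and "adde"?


Computing edit distance: "fcbcae" -> "adde"
DP table:
           a    d    d    e
      0    1    2    3    4
  f   1    1    2    3    4
  c   2    2    2    3    4
  b   3    3    3    3    4
  c   4    4    4    4    4
  a   5    4    5    5    5
  e   6    5    5    6    5
Edit distance = dp[6][4] = 5

5


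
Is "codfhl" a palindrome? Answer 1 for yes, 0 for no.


Input: codfhl
Reversed: lhfdoc
  Compare pos 0 ('c') with pos 5 ('l'): MISMATCH
  Compare pos 1 ('o') with pos 4 ('h'): MISMATCH
  Compare pos 2 ('d') with pos 3 ('f'): MISMATCH
Result: not a palindrome

0


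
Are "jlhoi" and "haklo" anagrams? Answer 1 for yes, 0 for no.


Strings: "jlhoi", "haklo"
Sorted first:  hijlo
Sorted second: ahklo
Differ at position 0: 'h' vs 'a' => not anagrams

0


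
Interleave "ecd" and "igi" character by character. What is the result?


Interleaving "ecd" and "igi":
  Position 0: 'e' from first, 'i' from second => "ei"
  Position 1: 'c' from first, 'g' from second => "cg"
  Position 2: 'd' from first, 'i' from second => "di"
Result: eicgdi

eicgdi


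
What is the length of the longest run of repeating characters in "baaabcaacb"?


Input: "baaabcaacb"
Scanning for longest run:
  Position 1 ('a'): new char, reset run to 1
  Position 2 ('a'): continues run of 'a', length=2
  Position 3 ('a'): continues run of 'a', length=3
  Position 4 ('b'): new char, reset run to 1
  Position 5 ('c'): new char, reset run to 1
  Position 6 ('a'): new char, reset run to 1
  Position 7 ('a'): continues run of 'a', length=2
  Position 8 ('c'): new char, reset run to 1
  Position 9 ('b'): new char, reset run to 1
Longest run: 'a' with length 3

3


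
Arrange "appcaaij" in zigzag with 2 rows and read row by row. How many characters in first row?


Zigzag "appcaaij" into 2 rows:
Placing characters:
  'a' => row 0
  'p' => row 1
  'p' => row 0
  'c' => row 1
  'a' => row 0
  'a' => row 1
  'i' => row 0
  'j' => row 1
Rows:
  Row 0: "apai"
  Row 1: "pcaj"
First row length: 4

4


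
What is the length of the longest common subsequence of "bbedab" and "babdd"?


LCS of "bbedab" and "babdd"
DP table:
           b    a    b    d    d
      0    0    0    0    0    0
  b   0    1    1    1    1    1
  b   0    1    1    2    2    2
  e   0    1    1    2    2    2
  d   0    1    1    2    3    3
  a   0    1    2    2    3    3
  b   0    1    2    3    3    3
LCS length = dp[6][5] = 3

3


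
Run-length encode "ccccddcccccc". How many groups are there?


Input: ccccddcccccc
Scanning for consecutive runs:
  Group 1: 'c' x 4 (positions 0-3)
  Group 2: 'd' x 2 (positions 4-5)
  Group 3: 'c' x 6 (positions 6-11)
Total groups: 3

3


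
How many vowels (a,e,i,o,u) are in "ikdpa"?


Input: ikdpa
Checking each character:
  'i' at position 0: vowel (running total: 1)
  'k' at position 1: consonant
  'd' at position 2: consonant
  'p' at position 3: consonant
  'a' at position 4: vowel (running total: 2)
Total vowels: 2

2


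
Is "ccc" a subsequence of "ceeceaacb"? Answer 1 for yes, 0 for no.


Check if "ccc" is a subsequence of "ceeceaacb"
Greedy scan:
  Position 0 ('c'): matches sub[0] = 'c'
  Position 1 ('e'): no match needed
  Position 2 ('e'): no match needed
  Position 3 ('c'): matches sub[1] = 'c'
  Position 4 ('e'): no match needed
  Position 5 ('a'): no match needed
  Position 6 ('a'): no match needed
  Position 7 ('c'): matches sub[2] = 'c'
  Position 8 ('b'): no match needed
All 3 characters matched => is a subsequence

1


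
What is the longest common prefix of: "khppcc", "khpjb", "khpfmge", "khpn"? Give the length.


Words: khppcc, khpjb, khpfmge, khpn
  Position 0: all 'k' => match
  Position 1: all 'h' => match
  Position 2: all 'p' => match
  Position 3: ('p', 'j', 'f', 'n') => mismatch, stop
LCP = "khp" (length 3)

3


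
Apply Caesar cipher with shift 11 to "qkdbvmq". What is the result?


Caesar cipher: shift "qkdbvmq" by 11
  'q' (pos 16) + 11 = pos 1 = 'b'
  'k' (pos 10) + 11 = pos 21 = 'v'
  'd' (pos 3) + 11 = pos 14 = 'o'
  'b' (pos 1) + 11 = pos 12 = 'm'
  'v' (pos 21) + 11 = pos 6 = 'g'
  'm' (pos 12) + 11 = pos 23 = 'x'
  'q' (pos 16) + 11 = pos 1 = 'b'
Result: bvomgxb

bvomgxb


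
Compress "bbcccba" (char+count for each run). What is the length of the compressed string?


Input: bbcccba
Runs:
  'b' x 2 => "b2"
  'c' x 3 => "c3"
  'b' x 1 => "b1"
  'a' x 1 => "a1"
Compressed: "b2c3b1a1"
Compressed length: 8

8


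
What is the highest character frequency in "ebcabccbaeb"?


Input: ebcabccbaeb
Character counts:
  'a': 2
  'b': 4
  'c': 3
  'e': 2
Maximum frequency: 4

4
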